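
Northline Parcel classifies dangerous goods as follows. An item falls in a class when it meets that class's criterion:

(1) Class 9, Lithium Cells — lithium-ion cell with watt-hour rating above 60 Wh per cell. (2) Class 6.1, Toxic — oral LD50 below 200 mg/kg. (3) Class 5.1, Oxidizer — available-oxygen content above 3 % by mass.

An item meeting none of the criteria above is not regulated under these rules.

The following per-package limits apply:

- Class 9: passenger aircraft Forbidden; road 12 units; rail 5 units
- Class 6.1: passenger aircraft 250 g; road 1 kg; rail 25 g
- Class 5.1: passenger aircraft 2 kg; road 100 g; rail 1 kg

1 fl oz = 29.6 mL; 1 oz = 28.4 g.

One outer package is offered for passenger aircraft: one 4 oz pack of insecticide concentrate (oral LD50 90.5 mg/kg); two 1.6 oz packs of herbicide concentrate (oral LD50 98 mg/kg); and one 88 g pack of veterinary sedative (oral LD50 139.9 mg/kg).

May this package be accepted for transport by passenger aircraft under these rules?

The insecticide concentrate has oral LD50 90.5 mg/kg, which is < 200 mg/kg, so it is Class 6.1 (Toxic).
With oral LD50 98 mg/kg (< 200 mg/kg), the herbicide concentrate falls in Class 6.1.
Veterinary sedative: oral LD50 139.9 mg/kg < 200 mg/kg → Class 6.1 (Toxic).
Class 6.1 net quantity: (one 4 oz pack = 113.6 g) + (two 1.6 oz packs = 90.88 g) + 88 g = 292.48 g.
292.48 g exceeds the passenger aircraft limit of 250 g for Class 6.1.

No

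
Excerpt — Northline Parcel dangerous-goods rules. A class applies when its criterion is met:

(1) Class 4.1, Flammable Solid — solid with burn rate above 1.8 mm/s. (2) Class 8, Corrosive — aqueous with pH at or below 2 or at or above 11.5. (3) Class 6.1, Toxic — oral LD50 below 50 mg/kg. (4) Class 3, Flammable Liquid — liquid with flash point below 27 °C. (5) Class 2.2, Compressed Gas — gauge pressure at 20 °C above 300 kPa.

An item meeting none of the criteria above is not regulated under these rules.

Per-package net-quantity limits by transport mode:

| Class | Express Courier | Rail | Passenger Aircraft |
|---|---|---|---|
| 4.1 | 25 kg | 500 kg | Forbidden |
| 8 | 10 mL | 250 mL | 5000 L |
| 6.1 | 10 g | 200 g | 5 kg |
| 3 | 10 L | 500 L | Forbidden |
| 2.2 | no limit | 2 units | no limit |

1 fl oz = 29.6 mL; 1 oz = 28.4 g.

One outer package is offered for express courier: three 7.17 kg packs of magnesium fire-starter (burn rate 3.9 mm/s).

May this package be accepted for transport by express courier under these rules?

Yes

Magnesium fire-starter: burn rate 3.9 mm/s > 1.8 mm/s → Class 4.1 (Flammable Solid).
Class 4.1 quantity: three 7.17 kg packs = 21.51 kg.
That is within the Class 4.1 express courier limit of 25 kg.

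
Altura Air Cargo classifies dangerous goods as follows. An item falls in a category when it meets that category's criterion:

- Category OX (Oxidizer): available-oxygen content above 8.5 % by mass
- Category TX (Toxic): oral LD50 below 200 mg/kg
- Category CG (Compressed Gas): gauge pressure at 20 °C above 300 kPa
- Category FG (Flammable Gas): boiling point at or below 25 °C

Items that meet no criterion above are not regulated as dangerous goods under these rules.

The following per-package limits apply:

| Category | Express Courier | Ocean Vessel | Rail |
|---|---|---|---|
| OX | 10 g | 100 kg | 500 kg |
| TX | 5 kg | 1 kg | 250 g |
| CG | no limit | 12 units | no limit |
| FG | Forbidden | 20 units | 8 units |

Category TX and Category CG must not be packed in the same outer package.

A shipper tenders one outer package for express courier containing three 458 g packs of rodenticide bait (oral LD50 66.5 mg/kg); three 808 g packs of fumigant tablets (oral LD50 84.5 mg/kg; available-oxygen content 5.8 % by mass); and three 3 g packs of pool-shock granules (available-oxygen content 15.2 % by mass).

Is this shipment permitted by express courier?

Yes

Rodenticide bait: oral LD50 66.5 mg/kg < 200 mg/kg → Category TX (Toxic).
Oral LD50 84.5 mg/kg meets the Category TX criterion (Toxic), so the fumigant tablets are Category TX.
With available-oxygen content 15.2 % by mass (> 8.5 % by mass), the pool-shock granules fall in Category OX.
Total Category TX: (three 458 g packs = 1.374 kg) + (three 808 g packs = 2.424 kg) = 3.798 kg.
That is within the Category TX express courier limit of 5 kg.
Category OX quantity: three 3 g packs = 9 g.
That is within the Category OX express courier limit of 10 g.
The segregation rule (Category TX with Category CG) does not apply to Category TX with Category OX.
Every hazard category is within its express courier limit and no segregation rule is violated.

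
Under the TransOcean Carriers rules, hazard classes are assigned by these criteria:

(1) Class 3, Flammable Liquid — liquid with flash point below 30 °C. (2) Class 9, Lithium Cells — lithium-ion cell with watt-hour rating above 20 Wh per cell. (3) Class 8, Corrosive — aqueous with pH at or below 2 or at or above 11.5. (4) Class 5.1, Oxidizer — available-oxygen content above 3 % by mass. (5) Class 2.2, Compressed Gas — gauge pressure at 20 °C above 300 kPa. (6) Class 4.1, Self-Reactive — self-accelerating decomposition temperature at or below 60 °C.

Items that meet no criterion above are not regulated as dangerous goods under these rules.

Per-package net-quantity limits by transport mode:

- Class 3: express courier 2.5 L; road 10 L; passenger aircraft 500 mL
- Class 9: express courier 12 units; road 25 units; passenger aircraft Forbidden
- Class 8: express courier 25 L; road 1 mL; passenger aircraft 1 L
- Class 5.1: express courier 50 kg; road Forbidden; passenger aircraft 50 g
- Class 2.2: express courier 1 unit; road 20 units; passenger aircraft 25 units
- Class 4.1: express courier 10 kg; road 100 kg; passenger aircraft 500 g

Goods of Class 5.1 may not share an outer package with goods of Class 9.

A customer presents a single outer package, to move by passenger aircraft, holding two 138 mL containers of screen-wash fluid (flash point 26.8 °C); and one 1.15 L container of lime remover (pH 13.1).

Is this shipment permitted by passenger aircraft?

No

With flash point 26.8 °C (< 30 °C), the screen-wash fluid falls in Class 3.
Lime remover: pH 13.1 ≥ 11.5 → Class 8 (Corrosive).
Class 3 quantity: two 138 mL containers = 276 mL.
276 mL is within the passenger aircraft limit of 500 mL for Class 3.
Class 8 quantity: 1.15 L.
1.15 L exceeds the passenger aircraft limit of 1 L for Class 8.
The segregation rule (Class 5.1 with Class 9) does not apply to Class 3 with Class 8.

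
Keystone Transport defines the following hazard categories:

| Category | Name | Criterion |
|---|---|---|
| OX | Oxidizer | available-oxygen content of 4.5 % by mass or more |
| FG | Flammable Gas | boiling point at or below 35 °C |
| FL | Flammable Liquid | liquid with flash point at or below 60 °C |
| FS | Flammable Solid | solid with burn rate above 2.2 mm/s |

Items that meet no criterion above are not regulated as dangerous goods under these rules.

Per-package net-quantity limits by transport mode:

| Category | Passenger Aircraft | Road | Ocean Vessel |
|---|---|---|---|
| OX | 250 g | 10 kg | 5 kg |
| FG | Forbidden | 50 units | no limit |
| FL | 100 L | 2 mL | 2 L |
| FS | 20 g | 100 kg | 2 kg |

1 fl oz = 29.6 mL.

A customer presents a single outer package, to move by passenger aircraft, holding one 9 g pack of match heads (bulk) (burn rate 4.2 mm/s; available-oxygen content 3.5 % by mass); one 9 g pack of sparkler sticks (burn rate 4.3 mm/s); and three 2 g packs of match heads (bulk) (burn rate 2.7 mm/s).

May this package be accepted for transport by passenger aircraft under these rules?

With burn rate 4.2 mm/s (> 2.2 mm/s), the match heads (bulk) fall in Category FS.
Sparkler sticks: burn rate 4.3 mm/s > 2.2 mm/s → Category FS (Flammable Solid).
Burn rate 2.7 mm/s meets the Category FS criterion (Flammable Solid), so the match heads (bulk) are Category FS.
Category FS net quantity: 9 g + 9 g + (three 2 g packs = 6 g) = 24 g.
That exceeds the Category FS passenger aircraft limit of 20 g.

No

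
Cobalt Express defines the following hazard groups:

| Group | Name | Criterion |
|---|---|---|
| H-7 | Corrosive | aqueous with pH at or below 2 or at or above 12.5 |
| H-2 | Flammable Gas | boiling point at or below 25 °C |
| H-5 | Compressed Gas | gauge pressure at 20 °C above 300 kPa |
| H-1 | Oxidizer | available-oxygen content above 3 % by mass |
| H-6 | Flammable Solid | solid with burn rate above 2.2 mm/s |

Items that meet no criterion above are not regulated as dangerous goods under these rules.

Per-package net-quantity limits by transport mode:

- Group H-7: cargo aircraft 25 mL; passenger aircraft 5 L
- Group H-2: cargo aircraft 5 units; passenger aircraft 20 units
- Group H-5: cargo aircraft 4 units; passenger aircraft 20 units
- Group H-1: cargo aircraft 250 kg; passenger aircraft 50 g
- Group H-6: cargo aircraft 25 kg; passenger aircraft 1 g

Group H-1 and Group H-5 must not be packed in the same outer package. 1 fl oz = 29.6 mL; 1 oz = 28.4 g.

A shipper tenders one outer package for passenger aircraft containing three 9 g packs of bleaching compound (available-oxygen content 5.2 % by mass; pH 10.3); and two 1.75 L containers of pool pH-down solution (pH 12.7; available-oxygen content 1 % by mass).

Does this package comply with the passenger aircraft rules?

Yes

Available-oxygen content 5.2 % by mass meets the Group H-1 criterion (Oxidizer), so the bleaching compound is Group H-1.
The pool pH-down solution has pH 12.7, which is ≥ 12.5, so it is Group H-7 (Corrosive).
Group H-1 quantity: three 9 g packs = 27 g.
27 g ≤ 50 g (passenger aircraft limit, Group H-1) — within limit.
Group H-7 quantity: two 1.75 L containers = 3.5 L.
That is within the Group H-7 passenger aircraft limit of 5 L.
The segregation rule (Group H-1 with Group H-5) does not apply to Group H-1 with Group H-7.
Every hazard group is within its passenger aircraft limit and no segregation rule is violated.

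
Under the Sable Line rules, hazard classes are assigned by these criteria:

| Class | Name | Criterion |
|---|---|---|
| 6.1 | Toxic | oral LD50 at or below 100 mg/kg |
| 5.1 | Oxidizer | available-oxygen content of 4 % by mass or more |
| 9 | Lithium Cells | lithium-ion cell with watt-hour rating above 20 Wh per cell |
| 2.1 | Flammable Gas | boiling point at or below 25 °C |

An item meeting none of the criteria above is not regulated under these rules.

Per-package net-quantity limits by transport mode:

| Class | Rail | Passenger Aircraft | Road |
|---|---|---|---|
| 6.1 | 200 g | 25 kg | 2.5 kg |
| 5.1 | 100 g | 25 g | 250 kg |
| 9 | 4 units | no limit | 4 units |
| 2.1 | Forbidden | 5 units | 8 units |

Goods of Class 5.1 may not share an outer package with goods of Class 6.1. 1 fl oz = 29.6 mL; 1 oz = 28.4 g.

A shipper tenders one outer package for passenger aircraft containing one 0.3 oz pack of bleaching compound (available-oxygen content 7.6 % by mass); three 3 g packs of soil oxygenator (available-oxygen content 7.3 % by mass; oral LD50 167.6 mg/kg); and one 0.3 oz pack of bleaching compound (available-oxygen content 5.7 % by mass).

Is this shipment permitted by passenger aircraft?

No

The bleaching compound has available-oxygen content 7.6 % by mass, which is ≥ 4 % by mass, so it is Class 5.1 (Oxidizer).
Available-oxygen content 7.3 % by mass meets the Class 5.1 criterion (Oxidizer), so the soil oxygenator is Class 5.1.
The bleaching compound has available-oxygen content 5.7 % by mass, which is ≥ 4 % by mass, so it is Class 5.1 (Oxidizer).
Class 5.1 net quantity: (one 0.3 oz pack = 8.52 g) + (three 3 g packs = 9 g) + (one 0.3 oz pack = 8.52 g) = 26.04 g.
That exceeds the Class 5.1 passenger aircraft limit of 25 g.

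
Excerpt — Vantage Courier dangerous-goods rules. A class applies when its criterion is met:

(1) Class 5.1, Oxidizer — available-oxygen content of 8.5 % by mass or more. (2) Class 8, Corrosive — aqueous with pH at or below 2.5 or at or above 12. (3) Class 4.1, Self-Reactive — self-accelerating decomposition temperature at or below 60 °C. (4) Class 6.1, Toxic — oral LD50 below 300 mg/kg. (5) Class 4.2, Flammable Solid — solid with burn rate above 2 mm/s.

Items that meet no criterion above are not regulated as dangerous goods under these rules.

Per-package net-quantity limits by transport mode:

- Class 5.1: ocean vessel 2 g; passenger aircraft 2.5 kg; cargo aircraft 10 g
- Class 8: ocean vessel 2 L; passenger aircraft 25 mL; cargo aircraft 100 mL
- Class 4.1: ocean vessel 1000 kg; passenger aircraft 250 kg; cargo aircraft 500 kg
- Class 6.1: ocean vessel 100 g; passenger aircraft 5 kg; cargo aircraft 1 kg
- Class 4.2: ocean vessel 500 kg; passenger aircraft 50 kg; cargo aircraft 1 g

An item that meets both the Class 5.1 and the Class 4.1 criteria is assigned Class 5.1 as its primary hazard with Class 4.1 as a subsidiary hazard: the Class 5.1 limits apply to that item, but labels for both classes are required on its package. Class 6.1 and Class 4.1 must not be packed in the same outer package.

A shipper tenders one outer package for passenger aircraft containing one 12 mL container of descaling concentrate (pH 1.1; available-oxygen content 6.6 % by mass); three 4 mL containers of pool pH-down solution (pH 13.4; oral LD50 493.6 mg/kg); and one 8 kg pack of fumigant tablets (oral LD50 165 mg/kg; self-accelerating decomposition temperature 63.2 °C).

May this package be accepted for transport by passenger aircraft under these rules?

pH 1.1 meets the Class 8 criterion (Corrosive), so the descaling concentrate is Class 8.
Pool pH-down solution: pH 13.4 ≥ 12 → Class 8 (Corrosive).
With oral LD50 165 mg/kg (< 300 mg/kg), the fumigant tablets fall in Class 6.1.
Class 6.1 quantity: 8 kg.
8 kg > 5 kg (passenger aircraft limit, Class 6.1) — over the limit.
Total Class 8: 12 mL + (three 4 mL containers = 12 mL) = 24 mL.
24 mL is within the passenger aircraft limit of 25 mL for Class 8.
The segregation rule (Class 6.1 with Class 4.1) does not apply to Class 6.1 with Class 8.

No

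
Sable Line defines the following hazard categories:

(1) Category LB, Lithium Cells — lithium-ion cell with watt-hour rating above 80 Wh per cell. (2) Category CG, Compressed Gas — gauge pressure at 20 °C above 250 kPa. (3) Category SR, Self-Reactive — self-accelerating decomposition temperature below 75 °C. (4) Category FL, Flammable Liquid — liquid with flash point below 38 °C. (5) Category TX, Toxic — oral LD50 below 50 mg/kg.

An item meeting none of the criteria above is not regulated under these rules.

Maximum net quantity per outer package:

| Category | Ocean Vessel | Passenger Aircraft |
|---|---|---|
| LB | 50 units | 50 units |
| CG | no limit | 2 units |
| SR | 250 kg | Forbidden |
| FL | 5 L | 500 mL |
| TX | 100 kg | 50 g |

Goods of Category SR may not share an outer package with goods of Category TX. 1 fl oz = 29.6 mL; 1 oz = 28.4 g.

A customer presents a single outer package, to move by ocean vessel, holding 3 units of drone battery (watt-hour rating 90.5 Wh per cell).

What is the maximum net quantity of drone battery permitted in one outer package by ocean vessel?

50 units

Drone battery: watt-hour rating 90.5 Wh per cell > 80 Wh per cell → Category LB (Lithium Cells).
The ocean vessel limit for Category LB is 50 units.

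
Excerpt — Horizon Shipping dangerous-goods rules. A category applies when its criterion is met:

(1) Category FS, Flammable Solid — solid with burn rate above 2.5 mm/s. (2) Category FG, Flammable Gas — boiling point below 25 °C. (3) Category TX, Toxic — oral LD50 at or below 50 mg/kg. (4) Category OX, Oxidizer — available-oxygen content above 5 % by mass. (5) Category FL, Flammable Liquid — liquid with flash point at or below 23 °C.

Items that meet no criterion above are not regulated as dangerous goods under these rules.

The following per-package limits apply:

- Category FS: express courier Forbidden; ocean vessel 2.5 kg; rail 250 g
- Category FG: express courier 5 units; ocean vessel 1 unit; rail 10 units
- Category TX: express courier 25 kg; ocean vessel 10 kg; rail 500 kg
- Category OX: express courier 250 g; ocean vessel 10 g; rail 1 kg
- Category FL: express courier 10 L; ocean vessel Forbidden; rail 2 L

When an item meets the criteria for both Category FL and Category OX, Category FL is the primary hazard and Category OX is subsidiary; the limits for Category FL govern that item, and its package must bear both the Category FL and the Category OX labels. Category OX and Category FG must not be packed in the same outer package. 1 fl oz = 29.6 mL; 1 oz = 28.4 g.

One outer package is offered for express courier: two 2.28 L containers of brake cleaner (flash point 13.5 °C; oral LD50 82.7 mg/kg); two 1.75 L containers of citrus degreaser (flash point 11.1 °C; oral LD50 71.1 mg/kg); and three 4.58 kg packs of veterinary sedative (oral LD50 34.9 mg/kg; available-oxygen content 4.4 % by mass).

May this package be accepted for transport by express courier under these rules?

The brake cleaner has flash point 13.5 °C, which is ≤ 23 °C, so it is Category FL (Flammable Liquid).
The citrus degreaser has flash point 11.1 °C, which is ≤ 23 °C, so it is Category FL (Flammable Liquid).
With oral LD50 34.9 mg/kg (≤ 50 mg/kg), the veterinary sedative falls in Category TX.
Total Category FL: (two 2.28 L containers = 4.56 L) + (two 1.75 L containers = 3.5 L) = 8.06 L.
8.06 L is within the express courier limit of 10 L for Category FL.
Category TX quantity: three 4.58 kg packs = 13.74 kg.
That is within the Category TX express courier limit of 25 kg.
The segregation rule (Category OX with Category FG) does not apply to Category FL with Category TX.
Every hazard category is within its express courier limit and no segregation rule is violated.

Yes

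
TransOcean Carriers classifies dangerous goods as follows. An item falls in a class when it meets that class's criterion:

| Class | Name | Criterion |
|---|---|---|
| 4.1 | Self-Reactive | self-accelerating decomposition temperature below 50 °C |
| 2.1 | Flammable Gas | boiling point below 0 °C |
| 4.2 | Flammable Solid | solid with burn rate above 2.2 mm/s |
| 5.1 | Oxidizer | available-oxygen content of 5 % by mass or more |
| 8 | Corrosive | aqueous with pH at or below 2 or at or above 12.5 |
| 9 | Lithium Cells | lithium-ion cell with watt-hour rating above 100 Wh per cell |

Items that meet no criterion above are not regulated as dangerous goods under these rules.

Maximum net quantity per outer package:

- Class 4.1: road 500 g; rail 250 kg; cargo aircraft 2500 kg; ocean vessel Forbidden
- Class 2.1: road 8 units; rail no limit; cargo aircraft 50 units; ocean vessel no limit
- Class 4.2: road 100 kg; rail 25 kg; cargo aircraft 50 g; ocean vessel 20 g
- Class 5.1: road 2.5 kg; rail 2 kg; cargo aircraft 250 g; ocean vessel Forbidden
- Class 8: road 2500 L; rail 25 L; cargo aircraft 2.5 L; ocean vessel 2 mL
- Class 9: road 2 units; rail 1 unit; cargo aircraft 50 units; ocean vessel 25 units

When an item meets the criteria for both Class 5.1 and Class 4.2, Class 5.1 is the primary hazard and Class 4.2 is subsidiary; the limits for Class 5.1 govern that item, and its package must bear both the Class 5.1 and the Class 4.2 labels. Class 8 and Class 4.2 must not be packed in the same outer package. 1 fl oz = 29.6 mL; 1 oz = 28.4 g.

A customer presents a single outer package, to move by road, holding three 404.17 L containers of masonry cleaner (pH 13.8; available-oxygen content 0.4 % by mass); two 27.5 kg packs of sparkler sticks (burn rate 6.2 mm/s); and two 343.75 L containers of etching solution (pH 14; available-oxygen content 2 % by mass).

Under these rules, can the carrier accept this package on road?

No

The masonry cleaner has pH 13.8, which is ≥ 12.5, so it is Class 8 (Corrosive).
Burn rate 6.2 mm/s meets the Class 4.2 criterion (Flammable Solid), so the sparkler sticks are Class 4.2.
pH 14 meets the Class 8 criterion (Corrosive), so the etching solution is Class 8.
Total Class 8: (three 404.17 L containers = 1212.51 L) + (two 343.75 L containers = 687.5 L) = 1900.01 L.
1900.01 L is within the road limit of 2500 L for Class 8.
Class 4.2 quantity: two 27.5 kg packs = 55 kg.
55 kg is within the road limit of 100 kg for Class 4.2.
Class 8 and Class 4.2 may not share an outer package.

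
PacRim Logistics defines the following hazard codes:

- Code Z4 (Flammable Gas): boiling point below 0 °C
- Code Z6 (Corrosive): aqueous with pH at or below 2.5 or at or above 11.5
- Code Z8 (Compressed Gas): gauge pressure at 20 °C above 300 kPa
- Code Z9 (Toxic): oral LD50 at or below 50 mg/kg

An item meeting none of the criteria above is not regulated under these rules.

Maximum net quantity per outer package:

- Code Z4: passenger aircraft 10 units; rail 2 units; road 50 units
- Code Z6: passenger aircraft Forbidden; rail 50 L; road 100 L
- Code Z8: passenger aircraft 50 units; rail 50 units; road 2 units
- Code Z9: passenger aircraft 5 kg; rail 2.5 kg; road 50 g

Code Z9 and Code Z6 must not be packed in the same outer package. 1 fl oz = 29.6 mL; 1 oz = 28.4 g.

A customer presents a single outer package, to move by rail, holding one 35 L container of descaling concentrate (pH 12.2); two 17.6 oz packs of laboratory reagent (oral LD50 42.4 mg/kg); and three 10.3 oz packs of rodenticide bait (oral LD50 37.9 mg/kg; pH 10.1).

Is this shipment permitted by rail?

No

With pH 12.2 (≥ 11.5), the descaling concentrate falls in Code Z6.
Oral LD50 42.4 mg/kg meets the Code Z9 criterion (Toxic), so the laboratory reagent is Code Z9.
With oral LD50 37.9 mg/kg (≤ 50 mg/kg), the rodenticide bait falls in Code Z9.
Code Z9 net quantity: (two 17.6 oz packs = 999.68 g) + (three 10.3 oz packs = 877.56 g) = 1877.24 g.
1877.24 g ≤ 2.5 kg (rail limit, Code Z9) — within limit.
Code Z6 quantity: 35 L.
35 L ≤ 50 L (rail limit, Code Z6) — within limit.
Code Z9 and Code Z6 may not share an outer package.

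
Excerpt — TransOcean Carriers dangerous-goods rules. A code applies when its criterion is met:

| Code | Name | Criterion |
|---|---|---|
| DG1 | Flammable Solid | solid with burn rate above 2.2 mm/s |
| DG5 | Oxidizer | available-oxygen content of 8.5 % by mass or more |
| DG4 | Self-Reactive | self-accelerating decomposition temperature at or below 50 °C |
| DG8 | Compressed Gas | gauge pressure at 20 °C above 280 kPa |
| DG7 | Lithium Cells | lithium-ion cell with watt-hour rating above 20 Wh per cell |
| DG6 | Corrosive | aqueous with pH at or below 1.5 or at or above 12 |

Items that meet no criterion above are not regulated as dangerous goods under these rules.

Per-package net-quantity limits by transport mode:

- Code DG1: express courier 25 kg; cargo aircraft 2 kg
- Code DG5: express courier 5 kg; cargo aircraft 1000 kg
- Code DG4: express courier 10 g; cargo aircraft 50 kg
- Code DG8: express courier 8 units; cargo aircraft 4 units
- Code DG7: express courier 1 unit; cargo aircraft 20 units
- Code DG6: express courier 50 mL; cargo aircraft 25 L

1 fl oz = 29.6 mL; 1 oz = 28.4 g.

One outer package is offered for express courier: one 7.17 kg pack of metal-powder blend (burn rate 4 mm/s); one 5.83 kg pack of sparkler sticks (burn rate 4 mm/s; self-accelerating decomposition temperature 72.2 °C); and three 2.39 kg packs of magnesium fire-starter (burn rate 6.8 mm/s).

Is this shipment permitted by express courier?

Yes

The metal-powder blend has burn rate 4 mm/s, which is > 2.2 mm/s, so it is Code DG1 (Flammable Solid).
Burn rate 4 mm/s meets the Code DG1 criterion (Flammable Solid), so the sparkler sticks are Code DG1.
The magnesium fire-starter has burn rate 6.8 mm/s, which is > 2.2 mm/s, so it is Code DG1 (Flammable Solid).
Code DG1 net quantity: 7.17 kg + 5.83 kg + (three 2.39 kg packs = 7.17 kg) = 20.17 kg.
20.17 kg ≤ 25 kg (express courier limit, Code DG1) — within limit.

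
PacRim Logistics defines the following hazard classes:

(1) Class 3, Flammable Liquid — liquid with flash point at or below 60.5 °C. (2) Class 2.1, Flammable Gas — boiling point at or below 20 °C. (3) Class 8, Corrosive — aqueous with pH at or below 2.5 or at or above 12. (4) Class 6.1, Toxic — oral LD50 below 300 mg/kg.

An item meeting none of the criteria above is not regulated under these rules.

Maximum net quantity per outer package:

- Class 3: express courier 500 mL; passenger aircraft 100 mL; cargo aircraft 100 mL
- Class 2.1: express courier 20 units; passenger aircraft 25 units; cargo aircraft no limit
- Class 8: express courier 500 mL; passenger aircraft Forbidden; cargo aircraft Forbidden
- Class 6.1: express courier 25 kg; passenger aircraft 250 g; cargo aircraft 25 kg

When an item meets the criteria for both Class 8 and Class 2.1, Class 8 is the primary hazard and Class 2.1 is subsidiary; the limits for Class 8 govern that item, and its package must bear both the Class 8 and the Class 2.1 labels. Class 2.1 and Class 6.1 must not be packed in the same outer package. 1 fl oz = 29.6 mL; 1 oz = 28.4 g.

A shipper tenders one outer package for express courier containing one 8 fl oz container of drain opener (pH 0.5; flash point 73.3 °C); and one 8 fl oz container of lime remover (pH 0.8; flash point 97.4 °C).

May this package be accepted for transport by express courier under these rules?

Yes

Drain opener: pH 0.5 ≤ 2.5 → Class 8 (Corrosive).
Lime remover: pH 0.8 ≤ 2.5 → Class 8 (Corrosive).
Total Class 8: (one 8 fl oz container = 236.8 mL) + (one 8 fl oz container = 236.8 mL) = 473.6 mL.
473.6 mL is within the express courier limit of 500 mL for Class 8.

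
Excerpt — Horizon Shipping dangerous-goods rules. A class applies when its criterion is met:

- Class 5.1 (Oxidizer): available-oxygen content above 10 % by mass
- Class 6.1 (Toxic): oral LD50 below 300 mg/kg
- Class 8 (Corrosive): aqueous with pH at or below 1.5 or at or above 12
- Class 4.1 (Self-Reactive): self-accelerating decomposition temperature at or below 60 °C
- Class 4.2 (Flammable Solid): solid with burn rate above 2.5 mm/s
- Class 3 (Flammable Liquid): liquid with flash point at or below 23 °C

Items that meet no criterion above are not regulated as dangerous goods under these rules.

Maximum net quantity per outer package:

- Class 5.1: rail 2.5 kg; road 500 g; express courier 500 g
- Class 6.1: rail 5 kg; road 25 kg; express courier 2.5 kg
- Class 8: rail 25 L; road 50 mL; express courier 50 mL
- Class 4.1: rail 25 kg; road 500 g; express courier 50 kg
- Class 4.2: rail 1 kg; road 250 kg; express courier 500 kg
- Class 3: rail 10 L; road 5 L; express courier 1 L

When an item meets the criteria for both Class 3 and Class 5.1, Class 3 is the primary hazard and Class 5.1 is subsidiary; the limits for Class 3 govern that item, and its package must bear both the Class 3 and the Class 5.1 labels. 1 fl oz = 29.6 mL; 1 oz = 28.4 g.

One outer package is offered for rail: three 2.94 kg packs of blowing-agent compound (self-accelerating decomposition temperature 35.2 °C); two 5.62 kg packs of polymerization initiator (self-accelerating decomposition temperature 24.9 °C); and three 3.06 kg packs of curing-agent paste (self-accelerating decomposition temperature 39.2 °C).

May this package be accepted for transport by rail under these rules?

Self-accelerating decomposition temperature 35.2 °C meets the Class 4.1 criterion (Self-Reactive), so the blowing-agent compound is Class 4.1.
With self-accelerating decomposition temperature 24.9 °C (≤ 60 °C), the polymerization initiator falls in Class 4.1.
Self-accelerating decomposition temperature 39.2 °C meets the Class 4.1 criterion (Self-Reactive), so the curing-agent paste is Class 4.1.
Class 4.1 net quantity: (three 2.94 kg packs = 8.82 kg) + (two 5.62 kg packs = 11.24 kg) + (three 3.06 kg packs = 9.18 kg) = 29.24 kg.
That exceeds the Class 4.1 rail limit of 25 kg.

No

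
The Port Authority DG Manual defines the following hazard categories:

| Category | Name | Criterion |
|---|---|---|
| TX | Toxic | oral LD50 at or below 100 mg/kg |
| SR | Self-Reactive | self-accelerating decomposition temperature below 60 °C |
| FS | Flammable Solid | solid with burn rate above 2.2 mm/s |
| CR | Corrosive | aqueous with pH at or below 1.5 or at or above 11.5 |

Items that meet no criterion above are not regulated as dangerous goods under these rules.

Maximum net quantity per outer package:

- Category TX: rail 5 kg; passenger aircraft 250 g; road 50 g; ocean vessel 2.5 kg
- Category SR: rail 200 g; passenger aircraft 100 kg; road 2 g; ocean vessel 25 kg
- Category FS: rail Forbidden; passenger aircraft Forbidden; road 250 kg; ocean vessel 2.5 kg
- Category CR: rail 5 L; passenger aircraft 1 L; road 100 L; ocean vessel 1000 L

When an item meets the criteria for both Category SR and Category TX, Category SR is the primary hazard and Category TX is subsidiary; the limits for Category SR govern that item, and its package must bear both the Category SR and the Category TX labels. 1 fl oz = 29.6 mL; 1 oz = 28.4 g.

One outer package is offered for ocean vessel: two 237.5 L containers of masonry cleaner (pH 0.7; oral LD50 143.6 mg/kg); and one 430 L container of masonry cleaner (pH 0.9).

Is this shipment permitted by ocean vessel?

The masonry cleaner has pH 0.7, which is ≤ 1.5, so it is Category CR (Corrosive).
pH 0.9 meets the Category CR criterion (Corrosive), so the masonry cleaner is Category CR.
Total Category CR: (two 237.5 L containers = 475 L) + 430 L = 905 L.
905 L ≤ 1000 L (ocean vessel limit, Category CR) — within limit.

Yes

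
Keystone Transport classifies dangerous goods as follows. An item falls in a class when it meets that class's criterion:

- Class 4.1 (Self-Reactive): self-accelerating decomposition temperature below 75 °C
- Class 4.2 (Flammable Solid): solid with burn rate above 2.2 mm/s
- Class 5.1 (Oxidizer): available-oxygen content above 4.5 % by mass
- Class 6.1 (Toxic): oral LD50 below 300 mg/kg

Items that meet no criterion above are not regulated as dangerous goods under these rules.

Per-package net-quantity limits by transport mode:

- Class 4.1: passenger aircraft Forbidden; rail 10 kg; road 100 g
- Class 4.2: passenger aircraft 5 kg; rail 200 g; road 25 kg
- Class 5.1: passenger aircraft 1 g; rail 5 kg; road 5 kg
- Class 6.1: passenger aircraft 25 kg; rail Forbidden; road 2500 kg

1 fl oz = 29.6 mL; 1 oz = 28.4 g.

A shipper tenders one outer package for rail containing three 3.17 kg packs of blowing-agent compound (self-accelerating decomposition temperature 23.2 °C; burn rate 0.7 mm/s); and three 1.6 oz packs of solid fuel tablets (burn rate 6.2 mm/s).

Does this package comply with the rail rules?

Yes

Self-accelerating decomposition temperature 23.2 °C meets the Class 4.1 criterion (Self-Reactive), so the blowing-agent compound is Class 4.1.
The solid fuel tablets have burn rate 6.2 mm/s, which is > 2.2 mm/s, so they are Class 4.2 (Flammable Solid).
Class 4.2 quantity: three 1.6 oz packs = 136.32 g.
That is within the Class 4.2 rail limit of 200 g.
Class 4.1 quantity: three 3.17 kg packs = 9.51 kg.
That is within the Class 4.1 rail limit of 10 kg.
Every hazard class is within its rail limit and no segregation rule is violated.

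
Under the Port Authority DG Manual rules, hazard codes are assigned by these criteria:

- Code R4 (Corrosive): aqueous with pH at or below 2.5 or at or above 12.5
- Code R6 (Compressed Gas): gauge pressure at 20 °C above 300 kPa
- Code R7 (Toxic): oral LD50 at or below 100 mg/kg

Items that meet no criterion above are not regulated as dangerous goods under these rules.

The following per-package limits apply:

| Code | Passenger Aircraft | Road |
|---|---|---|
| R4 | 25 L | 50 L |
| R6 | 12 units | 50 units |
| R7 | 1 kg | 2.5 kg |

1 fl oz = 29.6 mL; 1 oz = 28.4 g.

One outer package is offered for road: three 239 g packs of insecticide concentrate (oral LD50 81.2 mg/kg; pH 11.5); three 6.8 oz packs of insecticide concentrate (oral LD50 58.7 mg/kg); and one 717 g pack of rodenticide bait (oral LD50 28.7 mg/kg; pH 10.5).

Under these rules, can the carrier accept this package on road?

Yes

Oral LD50 81.2 mg/kg meets the Code R7 criterion (Toxic), so the insecticide concentrate is Code R7.
The insecticide concentrate has oral LD50 58.7 mg/kg, which is ≤ 100 mg/kg, so it is Code R7 (Toxic).
With oral LD50 28.7 mg/kg (≤ 100 mg/kg), the rodenticide bait falls in Code R7.
Total Code R7: (three 239 g packs = 717 g) + (three 6.8 oz packs = 579.36 g) + 717 g = 2013.36 g.
That is within the Code R7 road limit of 2.5 kg.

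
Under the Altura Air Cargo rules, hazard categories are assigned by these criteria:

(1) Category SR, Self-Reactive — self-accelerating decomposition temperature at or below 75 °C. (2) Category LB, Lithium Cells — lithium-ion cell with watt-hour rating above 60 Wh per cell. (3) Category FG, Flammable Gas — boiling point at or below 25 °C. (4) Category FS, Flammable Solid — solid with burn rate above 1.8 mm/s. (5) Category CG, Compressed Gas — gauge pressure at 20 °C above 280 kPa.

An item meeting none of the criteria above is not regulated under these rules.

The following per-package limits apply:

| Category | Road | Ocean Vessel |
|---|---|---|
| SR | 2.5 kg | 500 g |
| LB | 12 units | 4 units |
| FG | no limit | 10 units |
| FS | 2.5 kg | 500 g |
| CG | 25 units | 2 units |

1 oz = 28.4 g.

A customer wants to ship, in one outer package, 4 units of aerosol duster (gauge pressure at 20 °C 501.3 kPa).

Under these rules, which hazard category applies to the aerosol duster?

Gauge pressure at 20 °C 501.3 kPa meets the Category CG criterion (Compressed Gas), so the aerosol duster is Category CG.

Category CG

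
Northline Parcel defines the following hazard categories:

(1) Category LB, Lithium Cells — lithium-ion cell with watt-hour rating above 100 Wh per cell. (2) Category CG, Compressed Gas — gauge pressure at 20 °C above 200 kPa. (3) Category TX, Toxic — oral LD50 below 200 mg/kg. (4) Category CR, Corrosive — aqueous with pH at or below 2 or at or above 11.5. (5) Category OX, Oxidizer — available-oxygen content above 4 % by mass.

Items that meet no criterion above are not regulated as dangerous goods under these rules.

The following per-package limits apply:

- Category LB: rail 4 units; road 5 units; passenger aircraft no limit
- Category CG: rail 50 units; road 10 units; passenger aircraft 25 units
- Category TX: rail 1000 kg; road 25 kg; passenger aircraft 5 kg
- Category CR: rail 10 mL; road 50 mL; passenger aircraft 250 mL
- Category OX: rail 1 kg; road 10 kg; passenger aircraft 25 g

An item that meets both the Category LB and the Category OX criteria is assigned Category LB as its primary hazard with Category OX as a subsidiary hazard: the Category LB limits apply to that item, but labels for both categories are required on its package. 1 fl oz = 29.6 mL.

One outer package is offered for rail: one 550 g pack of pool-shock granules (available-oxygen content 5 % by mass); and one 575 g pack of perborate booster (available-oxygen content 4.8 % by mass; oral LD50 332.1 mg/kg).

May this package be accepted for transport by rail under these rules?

No

Pool-shock granules: available-oxygen content 5 % by mass > 4 % by mass → Category OX (Oxidizer).
With available-oxygen content 4.8 % by mass (> 4 % by mass), the perborate booster falls in Category OX.
Total Category OX: 550 g + 575 g = 1.125 kg.
1.125 kg exceeds the rail limit of 1 kg for Category OX.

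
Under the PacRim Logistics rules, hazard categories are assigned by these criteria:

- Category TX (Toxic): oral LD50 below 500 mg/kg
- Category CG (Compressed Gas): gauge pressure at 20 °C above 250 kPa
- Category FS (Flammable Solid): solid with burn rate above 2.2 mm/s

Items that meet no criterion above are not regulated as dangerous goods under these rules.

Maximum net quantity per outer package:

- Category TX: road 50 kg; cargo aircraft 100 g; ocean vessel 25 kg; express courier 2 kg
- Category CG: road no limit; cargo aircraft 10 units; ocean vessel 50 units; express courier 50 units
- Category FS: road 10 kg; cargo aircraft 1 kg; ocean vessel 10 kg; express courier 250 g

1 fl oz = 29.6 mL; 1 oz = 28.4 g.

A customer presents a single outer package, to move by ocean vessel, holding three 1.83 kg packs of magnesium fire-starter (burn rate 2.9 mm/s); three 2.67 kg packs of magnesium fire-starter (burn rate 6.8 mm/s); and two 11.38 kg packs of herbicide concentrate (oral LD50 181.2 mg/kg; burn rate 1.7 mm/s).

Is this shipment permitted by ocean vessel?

Magnesium fire-starter: burn rate 2.9 mm/s > 2.2 mm/s → Category FS (Flammable Solid).
Magnesium fire-starter: burn rate 6.8 mm/s > 2.2 mm/s → Category FS (Flammable Solid).
The herbicide concentrate has oral LD50 181.2 mg/kg, which is < 500 mg/kg, so it is Category TX (Toxic).
Category FS net quantity: (three 1.83 kg packs = 5.49 kg) + (three 2.67 kg packs = 8.01 kg) = 13.5 kg.
13.5 kg exceeds the ocean vessel limit of 10 kg for Category FS.
Category TX quantity: two 11.38 kg packs = 22.76 kg.
That is within the Category TX ocean vessel limit of 25 kg.

No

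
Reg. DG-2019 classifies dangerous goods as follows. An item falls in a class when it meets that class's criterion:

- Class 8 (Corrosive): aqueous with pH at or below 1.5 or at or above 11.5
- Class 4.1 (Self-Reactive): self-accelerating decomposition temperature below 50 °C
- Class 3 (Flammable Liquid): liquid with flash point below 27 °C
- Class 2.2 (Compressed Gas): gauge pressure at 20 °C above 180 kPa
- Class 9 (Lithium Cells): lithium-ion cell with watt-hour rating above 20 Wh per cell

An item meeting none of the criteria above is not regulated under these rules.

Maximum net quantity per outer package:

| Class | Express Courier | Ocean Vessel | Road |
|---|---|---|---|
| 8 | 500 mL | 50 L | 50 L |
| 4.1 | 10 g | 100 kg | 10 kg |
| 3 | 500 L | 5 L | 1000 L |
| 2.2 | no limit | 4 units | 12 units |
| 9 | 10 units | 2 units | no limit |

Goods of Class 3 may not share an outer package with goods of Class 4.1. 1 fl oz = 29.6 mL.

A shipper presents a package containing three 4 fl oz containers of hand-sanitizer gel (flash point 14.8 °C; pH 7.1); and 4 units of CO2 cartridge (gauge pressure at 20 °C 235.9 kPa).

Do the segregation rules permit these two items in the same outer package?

The hand-sanitizer gel has flash point 14.8 °C, which is < 27 °C, so it is Class 3 (Flammable Liquid).
Gauge pressure at 20 °C 235.9 kPa meets the Class 2.2 criterion (Compressed Gas), so the CO2 cartridge is Class 2.2.
No segregation rule bars Class 3 with Class 2.2.

Yes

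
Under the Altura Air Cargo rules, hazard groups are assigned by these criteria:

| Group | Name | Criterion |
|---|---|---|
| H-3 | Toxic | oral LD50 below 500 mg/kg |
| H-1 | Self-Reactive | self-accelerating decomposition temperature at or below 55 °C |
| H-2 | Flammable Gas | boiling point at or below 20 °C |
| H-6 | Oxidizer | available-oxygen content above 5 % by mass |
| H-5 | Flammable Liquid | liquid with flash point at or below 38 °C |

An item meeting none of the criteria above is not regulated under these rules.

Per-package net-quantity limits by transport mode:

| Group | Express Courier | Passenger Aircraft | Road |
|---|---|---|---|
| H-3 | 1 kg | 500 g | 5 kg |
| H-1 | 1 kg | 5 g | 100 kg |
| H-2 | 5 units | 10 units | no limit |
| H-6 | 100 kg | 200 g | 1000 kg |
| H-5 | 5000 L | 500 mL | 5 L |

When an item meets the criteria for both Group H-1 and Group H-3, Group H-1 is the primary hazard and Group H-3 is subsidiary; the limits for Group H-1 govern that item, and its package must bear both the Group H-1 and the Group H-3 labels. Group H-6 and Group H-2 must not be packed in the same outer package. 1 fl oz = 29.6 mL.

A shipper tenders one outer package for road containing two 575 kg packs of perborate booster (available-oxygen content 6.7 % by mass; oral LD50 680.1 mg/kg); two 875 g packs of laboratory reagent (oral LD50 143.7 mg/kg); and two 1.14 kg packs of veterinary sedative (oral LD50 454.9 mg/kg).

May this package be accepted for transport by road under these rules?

No

With available-oxygen content 6.7 % by mass (> 5 % by mass), the perborate booster falls in Group H-6.
With oral LD50 143.7 mg/kg (< 500 mg/kg), the laboratory reagent falls in Group H-3.
Oral LD50 454.9 mg/kg meets the Group H-3 criterion (Toxic), so the veterinary sedative is Group H-3.
Group H-3 net quantity: (two 875 g packs = 1.75 kg) + (two 1.14 kg packs = 2.28 kg) = 4.03 kg.
4.03 kg is within the road limit of 5 kg for Group H-3.
Group H-6 quantity: two 575 kg packs = 1150 kg.
1150 kg > 1000 kg (road limit, Group H-6) — over the limit.
The segregation rule (Group H-6 with Group H-2) does not apply to Group H-3 with Group H-6.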